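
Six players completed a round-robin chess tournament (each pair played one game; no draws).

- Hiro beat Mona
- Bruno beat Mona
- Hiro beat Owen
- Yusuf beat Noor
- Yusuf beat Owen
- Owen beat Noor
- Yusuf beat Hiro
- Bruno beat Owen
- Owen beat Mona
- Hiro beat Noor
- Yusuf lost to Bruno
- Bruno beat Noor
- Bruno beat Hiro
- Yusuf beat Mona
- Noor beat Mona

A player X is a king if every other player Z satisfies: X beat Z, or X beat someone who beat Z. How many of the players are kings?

Yusuf cannot reach Bruno in two steps.
Mona cannot reach Yusuf, Owen, Noor, Bruno, Hiro in two steps.
Owen cannot reach Yusuf, Bruno, Hiro in two steps.
Noor cannot reach Yusuf, Owen, Bruno, Hiro in two steps.
Bruno reaches everyone (king).
Hiro cannot reach Yusuf, Bruno in two steps.
Kings: Bruno — 1.

1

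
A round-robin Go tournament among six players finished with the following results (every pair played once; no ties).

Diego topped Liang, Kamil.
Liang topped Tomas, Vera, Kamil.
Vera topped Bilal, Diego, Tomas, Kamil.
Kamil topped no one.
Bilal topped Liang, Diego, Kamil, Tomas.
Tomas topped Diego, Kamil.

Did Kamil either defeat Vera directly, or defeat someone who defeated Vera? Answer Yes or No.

Kamil did not beat Vera directly.
Kamil beat no one, so there is no intermediate player.

No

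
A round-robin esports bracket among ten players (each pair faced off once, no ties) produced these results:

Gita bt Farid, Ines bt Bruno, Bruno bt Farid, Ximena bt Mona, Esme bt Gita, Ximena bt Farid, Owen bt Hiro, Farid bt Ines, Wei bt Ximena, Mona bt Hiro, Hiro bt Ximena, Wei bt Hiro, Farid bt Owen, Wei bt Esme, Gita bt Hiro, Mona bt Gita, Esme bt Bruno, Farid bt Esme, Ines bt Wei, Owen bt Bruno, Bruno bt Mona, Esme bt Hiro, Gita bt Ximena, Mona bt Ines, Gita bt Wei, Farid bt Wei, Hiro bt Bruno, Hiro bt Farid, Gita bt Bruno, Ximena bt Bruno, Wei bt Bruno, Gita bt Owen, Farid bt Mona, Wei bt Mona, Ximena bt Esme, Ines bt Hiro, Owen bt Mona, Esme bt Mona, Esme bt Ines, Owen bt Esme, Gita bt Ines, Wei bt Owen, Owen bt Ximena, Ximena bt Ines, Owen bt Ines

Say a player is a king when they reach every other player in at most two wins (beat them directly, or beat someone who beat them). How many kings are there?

6

Bruno cannot reach Ximena in two steps.
Gita reaches everyone (king).
Wei reaches everyone (king).
Owen reaches everyone (king).
Ximena reaches everyone (king).
Hiro cannot reach Gita in two steps.
Ines cannot reach Gita in two steps.
Esme reaches everyone (king).
Farid reaches everyone (king).
Mona cannot reach Esme in two steps.
Kings: Gita, Wei, Owen, Ximena, Esme, Farid — 6.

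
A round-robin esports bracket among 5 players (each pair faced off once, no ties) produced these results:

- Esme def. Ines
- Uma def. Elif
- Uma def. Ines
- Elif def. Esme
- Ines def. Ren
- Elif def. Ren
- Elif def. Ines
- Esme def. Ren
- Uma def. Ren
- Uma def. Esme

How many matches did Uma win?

Uma's results: beat Ines, Elif, Esme, Ren; lost to no one.
That is 4 wins.

4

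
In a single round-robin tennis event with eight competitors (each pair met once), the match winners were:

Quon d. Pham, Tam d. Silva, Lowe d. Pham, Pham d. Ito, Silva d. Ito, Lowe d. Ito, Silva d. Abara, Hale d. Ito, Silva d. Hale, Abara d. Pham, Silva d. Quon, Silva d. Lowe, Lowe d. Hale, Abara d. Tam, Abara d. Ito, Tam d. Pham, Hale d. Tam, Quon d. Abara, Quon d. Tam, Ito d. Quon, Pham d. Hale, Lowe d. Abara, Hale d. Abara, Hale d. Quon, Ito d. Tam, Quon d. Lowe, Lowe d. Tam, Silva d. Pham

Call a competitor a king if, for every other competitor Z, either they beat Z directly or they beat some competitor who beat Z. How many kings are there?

5

Silva reaches everyone (king).
Hale reaches everyone (king).
Abara cannot reach Lowe in two steps.
Pham cannot reach Silva, Lowe in two steps.
Ito cannot reach Hale in two steps.
Tam reaches everyone (king).
Lowe reaches everyone (king).
Quon reaches everyone (king).
Kings: Silva, Hale, Tam, Lowe, Quon — 5.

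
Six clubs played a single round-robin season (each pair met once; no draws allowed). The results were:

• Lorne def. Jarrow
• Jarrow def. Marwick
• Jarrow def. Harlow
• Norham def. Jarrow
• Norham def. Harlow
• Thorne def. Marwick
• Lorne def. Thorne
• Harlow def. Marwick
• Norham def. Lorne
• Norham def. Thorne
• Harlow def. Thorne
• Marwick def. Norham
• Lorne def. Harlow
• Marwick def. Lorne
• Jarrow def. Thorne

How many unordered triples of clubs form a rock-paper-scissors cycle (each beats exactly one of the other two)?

Win totals: Norham 4, Thorne 1, Jarrow 3, Lorne 3, Marwick 2, Harlow 2.
A club with w wins dominates both others in C(w,2) triples; summing gives 6 + 0 + 3 + 3 + 1 + 1 = 14 transitive triples.
Total triples C(6,3) = 20, so cyclic triples = 20 − 14 = 6.

6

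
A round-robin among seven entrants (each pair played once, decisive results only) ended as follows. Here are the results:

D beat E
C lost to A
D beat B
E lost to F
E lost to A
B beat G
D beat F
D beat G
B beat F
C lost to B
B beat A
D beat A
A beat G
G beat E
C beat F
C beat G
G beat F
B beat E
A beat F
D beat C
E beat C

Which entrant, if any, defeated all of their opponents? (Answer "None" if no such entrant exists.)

D

D has 6 wins out of 6 opponents — a perfect record.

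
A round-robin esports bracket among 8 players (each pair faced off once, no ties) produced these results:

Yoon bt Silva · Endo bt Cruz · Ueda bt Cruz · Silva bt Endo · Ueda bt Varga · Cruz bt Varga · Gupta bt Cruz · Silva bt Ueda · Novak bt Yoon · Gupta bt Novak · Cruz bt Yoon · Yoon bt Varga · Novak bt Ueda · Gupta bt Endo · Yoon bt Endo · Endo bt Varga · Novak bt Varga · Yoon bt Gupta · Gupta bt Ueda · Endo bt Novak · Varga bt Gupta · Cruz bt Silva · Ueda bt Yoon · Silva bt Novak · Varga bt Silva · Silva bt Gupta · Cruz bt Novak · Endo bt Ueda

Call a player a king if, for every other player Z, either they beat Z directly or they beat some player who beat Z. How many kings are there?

Varga cannot reach Yoon in two steps.
Novak reaches everyone (king).
Cruz reaches everyone (king).
Yoon reaches everyone (king).
Silva reaches everyone (king).
Gupta reaches everyone (king).
Endo reaches everyone (king).
Ueda reaches everyone (king).
Kings: Novak, Cruz, Yoon, Silva, Gupta, Endo, Ueda — 7.

7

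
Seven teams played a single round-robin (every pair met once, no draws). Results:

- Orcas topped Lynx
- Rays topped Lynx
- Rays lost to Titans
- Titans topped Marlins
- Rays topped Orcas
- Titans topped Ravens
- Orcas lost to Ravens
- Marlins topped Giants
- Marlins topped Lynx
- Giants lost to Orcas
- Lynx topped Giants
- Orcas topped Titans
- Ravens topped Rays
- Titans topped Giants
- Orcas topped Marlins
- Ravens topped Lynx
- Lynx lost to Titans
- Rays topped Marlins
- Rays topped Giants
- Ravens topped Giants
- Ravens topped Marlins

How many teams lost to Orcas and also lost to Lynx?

Orcas beat: Marlins, Giants, Lynx, Titans.
Lynx beat: Giants.
Both beat: Giants — 1.

1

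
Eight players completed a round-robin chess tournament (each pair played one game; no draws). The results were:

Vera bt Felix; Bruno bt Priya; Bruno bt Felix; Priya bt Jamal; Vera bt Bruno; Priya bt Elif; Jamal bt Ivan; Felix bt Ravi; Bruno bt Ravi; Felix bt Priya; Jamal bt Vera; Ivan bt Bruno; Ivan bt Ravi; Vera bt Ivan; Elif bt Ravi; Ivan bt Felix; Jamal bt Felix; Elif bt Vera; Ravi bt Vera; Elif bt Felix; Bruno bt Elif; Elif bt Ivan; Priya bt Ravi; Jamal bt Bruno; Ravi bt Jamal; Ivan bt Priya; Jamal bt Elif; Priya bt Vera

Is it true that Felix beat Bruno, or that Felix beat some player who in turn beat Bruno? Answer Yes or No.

Felix did not beat Bruno directly.
Felix beat Ravi, Priya, but each of them lost to Bruno. No two-step path.

No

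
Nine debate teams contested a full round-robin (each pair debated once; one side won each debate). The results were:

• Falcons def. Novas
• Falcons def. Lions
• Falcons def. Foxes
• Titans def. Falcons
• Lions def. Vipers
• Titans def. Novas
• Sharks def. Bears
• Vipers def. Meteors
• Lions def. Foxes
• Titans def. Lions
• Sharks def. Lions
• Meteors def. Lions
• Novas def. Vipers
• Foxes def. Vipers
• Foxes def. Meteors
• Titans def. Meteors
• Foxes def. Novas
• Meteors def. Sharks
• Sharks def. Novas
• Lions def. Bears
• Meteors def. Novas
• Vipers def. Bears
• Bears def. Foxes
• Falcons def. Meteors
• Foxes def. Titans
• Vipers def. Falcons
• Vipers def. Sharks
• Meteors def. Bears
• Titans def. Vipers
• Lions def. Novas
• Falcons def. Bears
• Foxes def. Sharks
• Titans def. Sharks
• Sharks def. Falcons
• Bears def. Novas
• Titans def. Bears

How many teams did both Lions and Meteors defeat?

2

Lions beat: Novas, Bears, Vipers, Foxes.
Meteors beat: Novas, Lions, Sharks, Bears.
Both beat: Novas, Bears — 2.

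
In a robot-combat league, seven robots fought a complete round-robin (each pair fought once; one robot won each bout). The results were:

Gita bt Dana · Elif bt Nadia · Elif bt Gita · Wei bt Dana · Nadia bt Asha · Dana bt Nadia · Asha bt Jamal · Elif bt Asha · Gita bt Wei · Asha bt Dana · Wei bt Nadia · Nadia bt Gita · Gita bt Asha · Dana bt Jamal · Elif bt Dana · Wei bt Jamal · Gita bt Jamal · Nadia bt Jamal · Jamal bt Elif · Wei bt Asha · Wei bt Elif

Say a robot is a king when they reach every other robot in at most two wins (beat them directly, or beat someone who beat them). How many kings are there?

Jamal cannot reach Wei in two steps.
Dana cannot reach Wei in two steps.
Asha cannot reach Gita, Wei in two steps.
Gita reaches everyone (king).
Wei reaches everyone (king).
Nadia reaches everyone (king).
Elif reaches everyone (king).
Kings: Gita, Wei, Nadia, Elif — 4.

4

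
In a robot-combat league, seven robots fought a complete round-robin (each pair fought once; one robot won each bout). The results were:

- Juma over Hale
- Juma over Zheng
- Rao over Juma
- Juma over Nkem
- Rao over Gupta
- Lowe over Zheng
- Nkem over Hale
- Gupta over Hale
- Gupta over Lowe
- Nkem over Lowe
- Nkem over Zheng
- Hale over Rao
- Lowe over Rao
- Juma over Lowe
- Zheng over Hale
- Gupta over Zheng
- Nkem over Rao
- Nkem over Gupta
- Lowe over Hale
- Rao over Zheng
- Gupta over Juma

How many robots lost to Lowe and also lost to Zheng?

1

Lowe beat: Hale, Zheng, Rao.
Zheng beat: Hale.
Both beat: Hale — 1.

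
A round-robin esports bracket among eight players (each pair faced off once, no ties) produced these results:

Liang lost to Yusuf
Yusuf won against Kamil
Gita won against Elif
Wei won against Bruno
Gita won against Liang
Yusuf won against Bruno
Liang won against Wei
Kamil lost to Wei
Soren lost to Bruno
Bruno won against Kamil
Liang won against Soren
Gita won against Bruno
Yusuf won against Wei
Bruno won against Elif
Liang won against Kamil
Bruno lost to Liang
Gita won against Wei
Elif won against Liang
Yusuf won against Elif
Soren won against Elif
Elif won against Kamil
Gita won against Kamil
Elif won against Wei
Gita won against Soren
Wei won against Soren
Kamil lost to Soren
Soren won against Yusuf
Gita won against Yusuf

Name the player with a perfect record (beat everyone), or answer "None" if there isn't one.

Gita has 7 wins out of 7 opponents — a perfect record.

Gita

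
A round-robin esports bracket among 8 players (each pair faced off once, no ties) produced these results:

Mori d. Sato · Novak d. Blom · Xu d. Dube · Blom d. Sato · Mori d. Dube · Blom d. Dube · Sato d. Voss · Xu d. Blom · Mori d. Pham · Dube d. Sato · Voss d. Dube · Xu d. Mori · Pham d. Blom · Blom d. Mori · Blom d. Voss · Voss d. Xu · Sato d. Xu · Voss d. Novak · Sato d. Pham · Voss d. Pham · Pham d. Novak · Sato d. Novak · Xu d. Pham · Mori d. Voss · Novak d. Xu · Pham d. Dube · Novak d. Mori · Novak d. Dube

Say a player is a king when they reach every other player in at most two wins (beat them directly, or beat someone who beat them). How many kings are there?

Sato reaches everyone (king).
Pham reaches everyone (king).
Dube cannot reach Blom, Mori in two steps.
Novak reaches everyone (king).
Blom reaches everyone (king).
Xu reaches everyone (king).
Voss reaches everyone (king).
Mori reaches everyone (king).
Kings: Sato, Pham, Novak, Blom, Xu, Voss, Mori — 7.

7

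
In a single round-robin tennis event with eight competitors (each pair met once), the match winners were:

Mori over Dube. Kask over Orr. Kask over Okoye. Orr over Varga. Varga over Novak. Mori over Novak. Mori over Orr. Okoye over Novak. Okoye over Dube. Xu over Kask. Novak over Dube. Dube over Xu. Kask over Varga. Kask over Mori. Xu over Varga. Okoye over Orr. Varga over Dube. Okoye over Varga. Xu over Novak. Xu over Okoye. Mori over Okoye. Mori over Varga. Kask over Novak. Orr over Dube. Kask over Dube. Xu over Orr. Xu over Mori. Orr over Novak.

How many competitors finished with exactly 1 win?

Win totals: Orr 3, Kask 6, Xu 6, Dube 1, Okoye 4, Novak 1, Mori 5, Varga 2.
Exactly 1: Dube, Novak — 2 competitors.

2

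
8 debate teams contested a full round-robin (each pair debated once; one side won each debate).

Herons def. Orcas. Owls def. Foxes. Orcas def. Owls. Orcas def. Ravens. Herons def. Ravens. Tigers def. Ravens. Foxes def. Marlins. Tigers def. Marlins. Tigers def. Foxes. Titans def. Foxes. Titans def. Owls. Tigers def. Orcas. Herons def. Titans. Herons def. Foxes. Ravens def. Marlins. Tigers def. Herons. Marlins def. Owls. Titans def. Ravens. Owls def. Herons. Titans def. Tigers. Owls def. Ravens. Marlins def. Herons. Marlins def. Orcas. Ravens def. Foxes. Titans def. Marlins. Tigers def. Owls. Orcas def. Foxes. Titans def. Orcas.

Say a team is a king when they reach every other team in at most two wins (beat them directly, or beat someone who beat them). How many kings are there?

Ravens cannot reach Titans, Tigers in two steps.
Owls cannot reach Tigers in two steps.
Foxes cannot reach Ravens, Titans, Tigers in two steps.
Marlins cannot reach Tigers in two steps.
Orcas cannot reach Titans, Tigers in two steps.
Titans reaches everyone (king).
Herons reaches everyone (king).
Tigers reaches everyone (king).
Kings: Titans, Herons, Tigers — 3.

3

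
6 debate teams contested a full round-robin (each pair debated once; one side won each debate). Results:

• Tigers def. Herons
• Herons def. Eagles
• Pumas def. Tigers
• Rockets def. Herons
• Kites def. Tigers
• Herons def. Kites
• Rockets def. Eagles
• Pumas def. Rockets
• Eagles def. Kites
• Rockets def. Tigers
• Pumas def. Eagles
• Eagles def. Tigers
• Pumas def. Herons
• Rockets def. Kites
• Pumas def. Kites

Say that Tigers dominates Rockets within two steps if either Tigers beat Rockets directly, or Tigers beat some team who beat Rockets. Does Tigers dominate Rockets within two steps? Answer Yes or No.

No

Tigers did not beat Rockets directly.
Tigers beat Herons, but each of them lost to Rockets. No two-step path.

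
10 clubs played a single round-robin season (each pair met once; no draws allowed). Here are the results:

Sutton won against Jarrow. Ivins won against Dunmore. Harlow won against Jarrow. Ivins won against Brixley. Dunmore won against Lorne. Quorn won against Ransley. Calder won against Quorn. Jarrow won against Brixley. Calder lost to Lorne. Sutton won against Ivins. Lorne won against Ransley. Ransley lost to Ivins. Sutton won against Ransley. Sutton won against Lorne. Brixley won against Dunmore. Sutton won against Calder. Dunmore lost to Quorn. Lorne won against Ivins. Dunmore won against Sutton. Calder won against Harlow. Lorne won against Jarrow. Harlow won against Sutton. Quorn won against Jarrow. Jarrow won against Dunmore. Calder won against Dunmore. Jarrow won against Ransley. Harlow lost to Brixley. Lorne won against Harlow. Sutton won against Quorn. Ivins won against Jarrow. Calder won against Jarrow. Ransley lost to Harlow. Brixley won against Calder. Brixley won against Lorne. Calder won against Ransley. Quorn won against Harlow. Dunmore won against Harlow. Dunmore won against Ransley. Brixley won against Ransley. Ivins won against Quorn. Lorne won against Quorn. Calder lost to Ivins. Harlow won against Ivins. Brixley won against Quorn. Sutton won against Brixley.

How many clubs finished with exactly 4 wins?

3

Win totals: Sutton 7, Ivins 6, Dunmore 4, Quorn 4, Calder 5, Lorne 6, Harlow 4, Ransley 0, Jarrow 3, Brixley 6.
Exactly 4: Dunmore, Quorn, Harlow — 3 clubs.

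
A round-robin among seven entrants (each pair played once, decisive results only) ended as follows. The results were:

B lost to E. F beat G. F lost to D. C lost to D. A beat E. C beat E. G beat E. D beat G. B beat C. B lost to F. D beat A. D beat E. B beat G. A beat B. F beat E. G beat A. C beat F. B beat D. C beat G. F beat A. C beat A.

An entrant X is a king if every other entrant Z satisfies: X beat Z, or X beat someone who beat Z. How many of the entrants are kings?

3

A cannot reach F in two steps.
B reaches everyone (king).
C cannot reach D in two steps.
D reaches everyone (king).
E cannot reach A, F in two steps.
F reaches everyone (king).
G cannot reach C, D, F in two steps.
Kings: B, D, F — 3.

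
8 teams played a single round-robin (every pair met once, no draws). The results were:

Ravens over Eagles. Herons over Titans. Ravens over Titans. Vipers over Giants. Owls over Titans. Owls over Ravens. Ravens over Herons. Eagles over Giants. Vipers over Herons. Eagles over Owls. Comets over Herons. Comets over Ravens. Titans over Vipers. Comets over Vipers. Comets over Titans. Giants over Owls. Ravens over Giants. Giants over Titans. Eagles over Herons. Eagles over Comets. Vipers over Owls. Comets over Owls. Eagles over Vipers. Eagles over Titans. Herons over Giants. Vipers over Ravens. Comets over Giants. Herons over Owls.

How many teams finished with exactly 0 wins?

Win totals: Titans 1, Giants 2, Owls 2, Herons 3, Ravens 4, Eagles 6, Vipers 4, Comets 6.
No team has exactly 0 wins.

0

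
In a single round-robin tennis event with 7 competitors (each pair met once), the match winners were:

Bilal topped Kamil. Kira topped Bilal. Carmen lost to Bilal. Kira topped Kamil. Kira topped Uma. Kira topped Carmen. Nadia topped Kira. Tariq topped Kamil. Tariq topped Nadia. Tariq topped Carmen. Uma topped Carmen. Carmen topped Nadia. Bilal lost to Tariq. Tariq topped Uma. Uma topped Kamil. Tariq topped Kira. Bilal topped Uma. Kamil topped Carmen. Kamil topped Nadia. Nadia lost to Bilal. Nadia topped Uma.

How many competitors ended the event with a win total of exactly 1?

Win totals: Bilal 4, Kamil 2, Tariq 6, Kira 4, Uma 2, Nadia 2, Carmen 1.
Exactly 1: Carmen — 1 competitor.

1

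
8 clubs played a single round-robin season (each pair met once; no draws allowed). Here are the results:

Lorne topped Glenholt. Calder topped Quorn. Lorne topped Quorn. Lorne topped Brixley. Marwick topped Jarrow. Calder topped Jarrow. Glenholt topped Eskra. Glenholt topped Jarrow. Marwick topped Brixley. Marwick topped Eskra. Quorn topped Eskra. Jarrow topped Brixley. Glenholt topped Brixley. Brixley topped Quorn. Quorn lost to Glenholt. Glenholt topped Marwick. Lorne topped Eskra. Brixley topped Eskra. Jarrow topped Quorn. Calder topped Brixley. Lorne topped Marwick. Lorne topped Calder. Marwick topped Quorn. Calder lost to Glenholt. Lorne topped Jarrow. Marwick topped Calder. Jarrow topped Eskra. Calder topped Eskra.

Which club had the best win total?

Win totals: Eskra 0, Brixley 2, Glenholt 6, Quorn 1, Lorne 7, Calder 4, Marwick 5, Jarrow 3.
Lorne leads with 7 wins (next highest: 6).

Lorne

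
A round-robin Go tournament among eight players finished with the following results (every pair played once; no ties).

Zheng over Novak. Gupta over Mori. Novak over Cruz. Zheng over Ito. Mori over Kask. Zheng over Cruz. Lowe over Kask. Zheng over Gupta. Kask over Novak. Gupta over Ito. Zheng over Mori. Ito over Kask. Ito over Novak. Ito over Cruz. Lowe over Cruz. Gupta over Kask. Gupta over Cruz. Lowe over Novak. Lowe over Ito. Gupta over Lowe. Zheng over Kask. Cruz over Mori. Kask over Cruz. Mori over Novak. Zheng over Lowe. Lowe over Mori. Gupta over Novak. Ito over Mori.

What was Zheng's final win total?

Zheng's results: beat Mori, Kask, Novak, Ito, Cruz, Lowe, Gupta; lost to no one.
That is 7 wins.

7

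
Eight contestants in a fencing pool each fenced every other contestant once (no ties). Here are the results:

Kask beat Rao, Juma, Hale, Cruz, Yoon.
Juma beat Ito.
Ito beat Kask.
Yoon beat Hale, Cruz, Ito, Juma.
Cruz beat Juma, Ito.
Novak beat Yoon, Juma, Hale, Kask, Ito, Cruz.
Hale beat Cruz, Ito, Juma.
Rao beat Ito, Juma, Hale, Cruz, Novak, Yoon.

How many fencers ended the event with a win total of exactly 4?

Win totals: Novak 6, Rao 6, Cruz 2, Hale 3, Kask 5, Ito 1, Yoon 4, Juma 1.
Exactly 4: Yoon — 1 fencer.

1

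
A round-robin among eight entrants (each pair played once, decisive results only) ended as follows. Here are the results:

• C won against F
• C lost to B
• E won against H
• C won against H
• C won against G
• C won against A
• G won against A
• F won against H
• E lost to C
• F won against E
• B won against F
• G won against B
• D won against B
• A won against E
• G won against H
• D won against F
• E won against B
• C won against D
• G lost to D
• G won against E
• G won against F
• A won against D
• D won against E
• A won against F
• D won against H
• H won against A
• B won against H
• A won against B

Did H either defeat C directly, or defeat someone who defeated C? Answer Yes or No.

No

H did not beat C directly.
H beat A, but each of them lost to C. No two-step path.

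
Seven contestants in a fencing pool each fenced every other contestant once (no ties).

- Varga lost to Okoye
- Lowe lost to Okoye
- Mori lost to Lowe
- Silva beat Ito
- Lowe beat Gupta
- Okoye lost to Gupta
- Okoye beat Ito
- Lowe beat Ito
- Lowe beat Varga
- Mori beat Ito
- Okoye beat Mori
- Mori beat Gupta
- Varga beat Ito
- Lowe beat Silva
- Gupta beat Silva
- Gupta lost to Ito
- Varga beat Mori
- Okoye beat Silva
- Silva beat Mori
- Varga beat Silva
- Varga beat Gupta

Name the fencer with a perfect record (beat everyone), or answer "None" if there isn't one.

Highest win total is Okoye with 5 (out of 6 possible).
Okoye lost to Gupta, so no fencer went undefeated.

None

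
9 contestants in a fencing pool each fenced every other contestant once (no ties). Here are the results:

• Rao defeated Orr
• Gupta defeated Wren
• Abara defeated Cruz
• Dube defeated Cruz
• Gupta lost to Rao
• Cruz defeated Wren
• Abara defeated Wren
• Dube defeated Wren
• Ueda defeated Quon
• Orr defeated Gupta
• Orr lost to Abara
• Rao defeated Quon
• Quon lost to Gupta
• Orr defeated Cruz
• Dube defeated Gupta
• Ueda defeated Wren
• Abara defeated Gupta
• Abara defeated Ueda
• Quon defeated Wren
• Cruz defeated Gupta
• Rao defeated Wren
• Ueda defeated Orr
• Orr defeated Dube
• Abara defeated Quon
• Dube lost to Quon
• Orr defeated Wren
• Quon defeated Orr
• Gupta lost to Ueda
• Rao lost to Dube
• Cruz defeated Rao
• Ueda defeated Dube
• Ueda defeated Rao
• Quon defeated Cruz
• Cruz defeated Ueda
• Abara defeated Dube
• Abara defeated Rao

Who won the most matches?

Abara

Win totals: Quon 4, Abara 8, Orr 4, Dube 4, Ueda 6, Gupta 2, Wren 0, Rao 4, Cruz 4.
Abara leads with 8 wins (next highest: 6).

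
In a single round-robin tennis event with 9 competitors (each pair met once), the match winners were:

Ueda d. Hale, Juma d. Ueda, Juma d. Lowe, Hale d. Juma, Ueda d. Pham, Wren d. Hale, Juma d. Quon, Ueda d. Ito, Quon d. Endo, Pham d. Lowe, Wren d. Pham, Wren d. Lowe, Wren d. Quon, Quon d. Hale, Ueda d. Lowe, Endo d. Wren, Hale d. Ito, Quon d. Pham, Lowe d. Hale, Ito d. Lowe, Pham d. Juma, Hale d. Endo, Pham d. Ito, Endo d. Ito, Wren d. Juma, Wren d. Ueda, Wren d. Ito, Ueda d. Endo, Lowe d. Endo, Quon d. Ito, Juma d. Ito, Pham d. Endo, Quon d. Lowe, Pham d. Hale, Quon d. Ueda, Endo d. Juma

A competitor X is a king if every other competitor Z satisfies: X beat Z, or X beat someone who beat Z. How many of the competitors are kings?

4

Hale cannot reach Pham in two steps.
Juma cannot reach Wren in two steps.
Ito cannot reach Juma, Ueda, Wren, Quon, Pham in two steps.
Ueda cannot reach Quon in two steps.
Wren reaches everyone (king).
Lowe cannot reach Ueda, Quon, Pham in two steps.
Quon reaches everyone (king).
Endo reaches everyone (king).
Pham reaches everyone (king).
Kings: Wren, Quon, Endo, Pham — 4.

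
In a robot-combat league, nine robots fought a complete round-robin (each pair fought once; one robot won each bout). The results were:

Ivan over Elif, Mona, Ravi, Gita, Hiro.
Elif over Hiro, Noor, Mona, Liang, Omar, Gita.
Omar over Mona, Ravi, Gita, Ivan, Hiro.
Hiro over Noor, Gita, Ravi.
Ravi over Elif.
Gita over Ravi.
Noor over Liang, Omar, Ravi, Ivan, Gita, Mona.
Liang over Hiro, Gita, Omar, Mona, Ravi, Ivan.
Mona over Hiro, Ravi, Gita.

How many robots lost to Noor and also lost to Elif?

Noor beat: Ravi, Mona, Liang, Gita, Omar, Ivan.
Elif beat: Mona, Liang, Gita, Omar, Noor, Hiro.
Both beat: Mona, Liang, Gita, Omar — 4.

4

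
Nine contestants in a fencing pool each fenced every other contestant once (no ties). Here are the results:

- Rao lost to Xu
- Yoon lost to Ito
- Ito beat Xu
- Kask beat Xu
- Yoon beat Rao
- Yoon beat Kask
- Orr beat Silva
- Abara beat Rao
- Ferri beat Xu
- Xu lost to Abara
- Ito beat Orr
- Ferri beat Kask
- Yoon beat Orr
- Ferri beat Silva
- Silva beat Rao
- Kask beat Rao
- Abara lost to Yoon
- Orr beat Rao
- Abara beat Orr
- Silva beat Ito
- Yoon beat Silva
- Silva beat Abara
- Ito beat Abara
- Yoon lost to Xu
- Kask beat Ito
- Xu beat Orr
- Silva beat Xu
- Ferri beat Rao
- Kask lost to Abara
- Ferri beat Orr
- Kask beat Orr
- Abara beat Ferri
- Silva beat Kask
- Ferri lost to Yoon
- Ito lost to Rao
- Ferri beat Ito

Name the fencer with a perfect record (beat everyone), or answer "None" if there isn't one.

Highest win total is Yoon with 6 (out of 8 possible).
Yoon lost to Ito, Xu, so no fencer went undefeated.

None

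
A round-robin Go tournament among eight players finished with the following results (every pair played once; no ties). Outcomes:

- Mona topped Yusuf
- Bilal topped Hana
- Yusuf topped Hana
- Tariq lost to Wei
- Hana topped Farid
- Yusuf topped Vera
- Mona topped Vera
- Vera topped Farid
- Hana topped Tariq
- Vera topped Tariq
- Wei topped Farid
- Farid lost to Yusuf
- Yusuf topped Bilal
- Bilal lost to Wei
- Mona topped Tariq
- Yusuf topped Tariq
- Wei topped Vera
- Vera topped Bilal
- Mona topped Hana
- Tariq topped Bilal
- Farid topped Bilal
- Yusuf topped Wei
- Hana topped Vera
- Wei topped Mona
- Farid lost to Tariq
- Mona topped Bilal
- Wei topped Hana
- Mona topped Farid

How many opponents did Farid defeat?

1

Farid's results: beat Bilal; lost to Wei, Hana, Mona, Yusuf, Tariq, Vera.
That is 1 win.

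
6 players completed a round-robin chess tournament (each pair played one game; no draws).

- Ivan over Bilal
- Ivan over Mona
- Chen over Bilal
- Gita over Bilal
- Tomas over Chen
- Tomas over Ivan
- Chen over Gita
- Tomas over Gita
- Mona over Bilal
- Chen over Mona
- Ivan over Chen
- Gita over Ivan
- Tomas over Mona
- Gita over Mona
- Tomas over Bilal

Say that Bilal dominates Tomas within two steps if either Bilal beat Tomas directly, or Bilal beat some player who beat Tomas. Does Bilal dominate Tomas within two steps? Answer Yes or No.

No

Bilal did not beat Tomas directly.
Bilal beat no one, so there is no intermediate player.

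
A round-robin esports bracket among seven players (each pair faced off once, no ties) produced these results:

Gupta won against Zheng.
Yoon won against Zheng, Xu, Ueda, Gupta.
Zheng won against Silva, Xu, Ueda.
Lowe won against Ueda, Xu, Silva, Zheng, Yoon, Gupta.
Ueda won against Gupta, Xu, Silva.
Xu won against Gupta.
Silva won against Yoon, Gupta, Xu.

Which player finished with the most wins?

Win totals: Xu 1, Lowe 6, Gupta 1, Yoon 4, Silva 3, Ueda 3, Zheng 3.
Lowe leads with 6 wins (next highest: 4).

Lowe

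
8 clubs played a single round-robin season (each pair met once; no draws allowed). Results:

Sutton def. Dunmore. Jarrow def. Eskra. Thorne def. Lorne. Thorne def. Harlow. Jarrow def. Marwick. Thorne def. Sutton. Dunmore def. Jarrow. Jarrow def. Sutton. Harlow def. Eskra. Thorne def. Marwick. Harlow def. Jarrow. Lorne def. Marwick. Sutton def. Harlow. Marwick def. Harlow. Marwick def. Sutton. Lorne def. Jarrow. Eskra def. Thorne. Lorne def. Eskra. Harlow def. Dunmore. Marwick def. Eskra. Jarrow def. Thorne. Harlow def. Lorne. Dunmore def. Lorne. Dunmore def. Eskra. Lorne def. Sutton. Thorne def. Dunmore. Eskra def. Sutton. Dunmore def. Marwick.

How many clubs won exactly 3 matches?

Win totals: Marwick 3, Eskra 2, Jarrow 4, Harlow 4, Lorne 4, Sutton 2, Dunmore 4, Thorne 5.
Exactly 3: Marwick — 1 club.

1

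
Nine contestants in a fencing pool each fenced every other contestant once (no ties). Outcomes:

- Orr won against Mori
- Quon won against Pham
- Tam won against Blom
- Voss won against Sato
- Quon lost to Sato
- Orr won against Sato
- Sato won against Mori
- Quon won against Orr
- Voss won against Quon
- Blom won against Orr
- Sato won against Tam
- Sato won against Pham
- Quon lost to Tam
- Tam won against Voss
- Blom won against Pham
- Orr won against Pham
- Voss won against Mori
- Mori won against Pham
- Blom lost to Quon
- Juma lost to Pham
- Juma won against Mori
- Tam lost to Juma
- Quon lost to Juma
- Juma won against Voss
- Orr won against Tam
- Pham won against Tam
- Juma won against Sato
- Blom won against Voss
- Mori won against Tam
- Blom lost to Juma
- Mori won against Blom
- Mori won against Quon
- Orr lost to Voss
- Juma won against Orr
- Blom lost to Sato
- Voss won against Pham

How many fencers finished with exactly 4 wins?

Win totals: Juma 7, Orr 4, Voss 5, Tam 3, Sato 5, Quon 3, Mori 4, Pham 2, Blom 3.
Exactly 4: Orr, Mori — 2 fencers.

2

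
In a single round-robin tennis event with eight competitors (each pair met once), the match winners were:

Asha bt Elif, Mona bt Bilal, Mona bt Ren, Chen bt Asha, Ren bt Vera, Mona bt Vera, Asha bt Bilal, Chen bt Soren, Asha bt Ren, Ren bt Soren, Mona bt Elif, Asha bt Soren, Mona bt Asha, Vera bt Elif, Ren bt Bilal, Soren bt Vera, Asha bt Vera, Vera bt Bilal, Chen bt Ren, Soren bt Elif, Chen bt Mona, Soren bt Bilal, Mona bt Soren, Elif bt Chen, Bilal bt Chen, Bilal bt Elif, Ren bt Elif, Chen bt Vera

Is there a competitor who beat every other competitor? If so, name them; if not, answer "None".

Highest win total is Mona with 6 (out of 7 possible).
Mona lost to Chen, so no competitor went undefeated.

None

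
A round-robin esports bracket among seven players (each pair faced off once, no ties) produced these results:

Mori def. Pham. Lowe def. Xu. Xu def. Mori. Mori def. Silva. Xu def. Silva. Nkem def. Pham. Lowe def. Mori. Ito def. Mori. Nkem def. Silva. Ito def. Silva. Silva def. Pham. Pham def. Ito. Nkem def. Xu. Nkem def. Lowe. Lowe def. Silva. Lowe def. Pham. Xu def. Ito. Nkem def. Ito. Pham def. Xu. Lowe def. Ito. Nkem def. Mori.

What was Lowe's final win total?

5

Lowe's results: beat Pham, Xu, Ito, Silva, Mori; lost to Nkem.
That is 5 wins.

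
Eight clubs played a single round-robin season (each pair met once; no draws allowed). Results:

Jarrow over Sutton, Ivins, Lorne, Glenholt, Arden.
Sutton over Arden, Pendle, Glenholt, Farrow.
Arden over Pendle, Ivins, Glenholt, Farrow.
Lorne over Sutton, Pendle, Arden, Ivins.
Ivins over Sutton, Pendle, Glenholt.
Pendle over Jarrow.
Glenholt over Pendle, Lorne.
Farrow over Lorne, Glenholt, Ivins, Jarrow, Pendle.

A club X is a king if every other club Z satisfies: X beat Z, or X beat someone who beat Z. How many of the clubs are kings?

6

Lorne reaches everyone (king).
Glenholt cannot reach Farrow in two steps.
Jarrow reaches everyone (king).
Sutton reaches everyone (king).
Ivins reaches everyone (king).
Arden reaches everyone (king).
Farrow reaches everyone (king).
Pendle cannot reach Farrow in two steps.
Kings: Lorne, Jarrow, Sutton, Ivins, Arden, Farrow — 6.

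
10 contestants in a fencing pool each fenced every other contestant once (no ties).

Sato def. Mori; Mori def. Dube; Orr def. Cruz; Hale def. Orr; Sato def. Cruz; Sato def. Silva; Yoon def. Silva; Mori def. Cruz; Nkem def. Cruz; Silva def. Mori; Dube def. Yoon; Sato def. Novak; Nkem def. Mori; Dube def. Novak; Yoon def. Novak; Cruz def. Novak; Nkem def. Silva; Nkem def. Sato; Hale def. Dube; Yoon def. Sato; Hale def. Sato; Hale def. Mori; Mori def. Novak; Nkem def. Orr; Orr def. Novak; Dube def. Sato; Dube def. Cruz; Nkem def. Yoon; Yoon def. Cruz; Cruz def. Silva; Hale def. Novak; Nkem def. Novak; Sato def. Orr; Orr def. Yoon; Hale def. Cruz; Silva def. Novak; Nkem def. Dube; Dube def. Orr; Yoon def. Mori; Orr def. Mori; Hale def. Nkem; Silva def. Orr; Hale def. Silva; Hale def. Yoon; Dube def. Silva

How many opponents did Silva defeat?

3

Silva's results: beat Orr, Novak, Mori; lost to Nkem, Yoon, Dube, Cruz, Sato, Hale.
That is 3 wins.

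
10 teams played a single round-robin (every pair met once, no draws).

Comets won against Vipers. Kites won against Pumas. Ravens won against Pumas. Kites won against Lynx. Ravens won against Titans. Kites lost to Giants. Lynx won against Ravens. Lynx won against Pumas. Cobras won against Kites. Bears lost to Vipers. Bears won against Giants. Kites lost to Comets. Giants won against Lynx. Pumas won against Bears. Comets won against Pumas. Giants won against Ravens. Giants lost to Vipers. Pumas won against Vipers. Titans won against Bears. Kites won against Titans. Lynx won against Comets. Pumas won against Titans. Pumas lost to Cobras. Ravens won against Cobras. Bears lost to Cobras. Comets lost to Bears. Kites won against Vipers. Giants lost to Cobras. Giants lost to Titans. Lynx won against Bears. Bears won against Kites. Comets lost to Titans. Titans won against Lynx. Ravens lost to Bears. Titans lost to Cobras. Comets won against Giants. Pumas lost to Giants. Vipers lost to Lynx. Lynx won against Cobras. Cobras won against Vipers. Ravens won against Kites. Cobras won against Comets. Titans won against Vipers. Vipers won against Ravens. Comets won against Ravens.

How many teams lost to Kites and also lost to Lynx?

2

Kites beat: Lynx, Titans, Vipers, Pumas.
Lynx beat: Cobras, Bears, Comets, Vipers, Ravens, Pumas.
Both beat: Vipers, Pumas — 2.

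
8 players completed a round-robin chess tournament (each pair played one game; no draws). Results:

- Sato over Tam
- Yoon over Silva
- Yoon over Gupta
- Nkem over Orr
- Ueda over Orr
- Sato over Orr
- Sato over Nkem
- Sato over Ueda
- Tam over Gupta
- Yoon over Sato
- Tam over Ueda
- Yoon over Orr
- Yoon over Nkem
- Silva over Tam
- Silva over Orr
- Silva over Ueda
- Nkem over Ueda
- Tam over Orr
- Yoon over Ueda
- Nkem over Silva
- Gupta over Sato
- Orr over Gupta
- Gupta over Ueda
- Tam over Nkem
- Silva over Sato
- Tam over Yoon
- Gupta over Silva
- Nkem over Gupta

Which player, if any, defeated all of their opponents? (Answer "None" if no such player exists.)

Highest win total is Yoon with 6 (out of 7 possible).
Yoon lost to Tam, so no player went undefeated.

None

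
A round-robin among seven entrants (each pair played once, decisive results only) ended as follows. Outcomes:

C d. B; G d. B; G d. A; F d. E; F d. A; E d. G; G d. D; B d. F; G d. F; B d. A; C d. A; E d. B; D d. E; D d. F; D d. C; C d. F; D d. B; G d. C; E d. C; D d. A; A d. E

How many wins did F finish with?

F's results: beat A, E; lost to B, C, D, G.
That is 2 wins.

2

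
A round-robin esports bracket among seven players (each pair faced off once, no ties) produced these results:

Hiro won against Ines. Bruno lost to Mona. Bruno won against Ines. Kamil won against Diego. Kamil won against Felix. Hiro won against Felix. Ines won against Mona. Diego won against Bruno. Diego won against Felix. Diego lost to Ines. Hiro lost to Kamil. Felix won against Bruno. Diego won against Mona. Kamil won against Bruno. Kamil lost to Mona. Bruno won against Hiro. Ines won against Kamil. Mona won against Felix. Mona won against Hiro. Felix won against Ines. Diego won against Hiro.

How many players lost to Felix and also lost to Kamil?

1

Felix beat: Ines, Bruno.
Kamil beat: Felix, Bruno, Hiro, Diego.
Both beat: Bruno — 1.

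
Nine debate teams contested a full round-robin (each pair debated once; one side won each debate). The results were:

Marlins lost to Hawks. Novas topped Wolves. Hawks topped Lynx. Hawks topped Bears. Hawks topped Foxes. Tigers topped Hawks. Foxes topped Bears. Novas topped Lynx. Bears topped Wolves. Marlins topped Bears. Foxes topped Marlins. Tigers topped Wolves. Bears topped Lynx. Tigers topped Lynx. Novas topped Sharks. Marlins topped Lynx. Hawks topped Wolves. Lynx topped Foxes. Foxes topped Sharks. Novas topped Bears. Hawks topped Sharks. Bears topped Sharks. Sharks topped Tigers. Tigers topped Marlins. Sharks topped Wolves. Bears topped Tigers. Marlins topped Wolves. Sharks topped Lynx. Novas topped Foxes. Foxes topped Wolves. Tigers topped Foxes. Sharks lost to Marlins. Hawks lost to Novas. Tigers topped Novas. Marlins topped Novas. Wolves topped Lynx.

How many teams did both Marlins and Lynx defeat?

Marlins beat: Sharks, Novas, Lynx, Wolves, Bears.
Lynx beat: Foxes.
No one was beaten by both.

0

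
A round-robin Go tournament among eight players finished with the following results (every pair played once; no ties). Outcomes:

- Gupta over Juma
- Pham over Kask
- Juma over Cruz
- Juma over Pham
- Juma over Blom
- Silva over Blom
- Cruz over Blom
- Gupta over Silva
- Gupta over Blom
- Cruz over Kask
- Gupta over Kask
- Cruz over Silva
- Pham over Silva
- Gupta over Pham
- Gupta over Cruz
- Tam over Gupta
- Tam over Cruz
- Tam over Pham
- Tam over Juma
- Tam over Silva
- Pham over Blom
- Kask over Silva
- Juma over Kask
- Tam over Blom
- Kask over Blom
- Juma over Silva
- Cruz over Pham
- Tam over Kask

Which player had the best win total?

Win totals: Blom 0, Tam 7, Kask 2, Silva 1, Gupta 6, Juma 5, Cruz 4, Pham 3.
Tam leads with 7 wins (next highest: 6).

Tam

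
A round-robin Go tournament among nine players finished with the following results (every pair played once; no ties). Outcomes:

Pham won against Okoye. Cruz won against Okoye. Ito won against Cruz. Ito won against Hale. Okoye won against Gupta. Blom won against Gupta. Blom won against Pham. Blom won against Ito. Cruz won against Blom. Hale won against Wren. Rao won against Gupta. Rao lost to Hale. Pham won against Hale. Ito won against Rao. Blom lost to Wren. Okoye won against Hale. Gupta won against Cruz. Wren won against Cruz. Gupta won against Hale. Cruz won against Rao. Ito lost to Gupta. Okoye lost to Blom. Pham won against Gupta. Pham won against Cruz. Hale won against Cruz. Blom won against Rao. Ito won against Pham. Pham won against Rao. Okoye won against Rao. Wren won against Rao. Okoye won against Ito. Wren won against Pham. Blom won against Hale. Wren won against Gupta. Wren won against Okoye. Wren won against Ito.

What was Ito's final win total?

Ito's results: beat Cruz, Hale, Rao, Pham; lost to Okoye, Blom, Gupta, Wren.
That is 4 wins.

4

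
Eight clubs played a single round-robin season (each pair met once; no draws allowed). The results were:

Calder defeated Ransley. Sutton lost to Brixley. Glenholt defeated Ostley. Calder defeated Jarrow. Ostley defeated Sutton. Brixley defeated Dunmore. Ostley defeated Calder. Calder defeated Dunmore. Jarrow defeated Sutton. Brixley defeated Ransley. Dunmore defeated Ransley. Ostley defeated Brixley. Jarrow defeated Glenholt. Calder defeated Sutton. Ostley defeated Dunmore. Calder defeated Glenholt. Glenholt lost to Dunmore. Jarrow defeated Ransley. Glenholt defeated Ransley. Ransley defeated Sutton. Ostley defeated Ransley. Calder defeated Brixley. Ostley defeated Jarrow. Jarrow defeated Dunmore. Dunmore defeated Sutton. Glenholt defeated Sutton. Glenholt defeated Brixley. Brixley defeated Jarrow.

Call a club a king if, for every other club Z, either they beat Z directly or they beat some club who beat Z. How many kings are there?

Ransley cannot reach Glenholt, Brixley, Ostley, Dunmore, Calder, Jarrow in two steps.
Glenholt reaches everyone (king).
Brixley cannot reach Ostley, Calder in two steps.
Sutton cannot reach Ransley, Glenholt, Brixley, Ostley, Dunmore, Calder, Jarrow in two steps.
Ostley reaches everyone (king).
Dunmore cannot reach Calder, Jarrow in two steps.
Calder reaches everyone (king).
Jarrow cannot reach Calder in two steps.
Kings: Glenholt, Ostley, Calder — 3.

3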